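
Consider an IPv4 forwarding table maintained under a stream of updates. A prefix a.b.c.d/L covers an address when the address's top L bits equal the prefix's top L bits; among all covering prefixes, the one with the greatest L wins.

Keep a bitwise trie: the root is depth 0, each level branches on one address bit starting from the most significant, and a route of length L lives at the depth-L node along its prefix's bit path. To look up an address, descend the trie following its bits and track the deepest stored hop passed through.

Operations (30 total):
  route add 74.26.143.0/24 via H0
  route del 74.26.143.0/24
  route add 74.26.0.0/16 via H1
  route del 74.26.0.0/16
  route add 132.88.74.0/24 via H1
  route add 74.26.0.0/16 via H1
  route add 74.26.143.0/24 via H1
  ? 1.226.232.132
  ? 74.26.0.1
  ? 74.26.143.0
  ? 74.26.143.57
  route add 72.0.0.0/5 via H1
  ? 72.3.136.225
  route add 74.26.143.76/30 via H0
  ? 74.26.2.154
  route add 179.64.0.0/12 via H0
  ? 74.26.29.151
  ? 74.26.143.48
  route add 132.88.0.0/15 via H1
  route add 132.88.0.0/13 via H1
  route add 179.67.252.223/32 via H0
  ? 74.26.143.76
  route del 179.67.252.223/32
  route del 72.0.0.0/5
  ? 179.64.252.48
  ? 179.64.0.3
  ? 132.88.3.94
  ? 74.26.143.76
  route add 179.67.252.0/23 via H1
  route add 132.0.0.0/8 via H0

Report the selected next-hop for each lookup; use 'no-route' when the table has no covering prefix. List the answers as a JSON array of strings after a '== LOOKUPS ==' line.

Apply in order:
  add 74.26.143.0/24 -> H0 at depth 24
  del 74.26.143.0/24 (clear depth 24)
  add 74.26.0.0/16 -> H1 at depth 16
  del 74.26.0.0/16 (clear depth 16)
  add 132.88.74.0/24 -> H1 at depth 24
  add 74.26.0.0/16 -> H1 at depth 16
  add 74.26.143.0/24 -> H1 at depth 24
  Q 1.226.232.132: descend 0 ; hops seen [∅] ; pick no-route
  Q 74.26.0.1: descend 0100101000011010 ; hops seen [H1] ; pick H1
  Q 74.26.143.0: descend 010010100001101010001111 ; hops seen [H1,H1] ; pick H1
  Q 74.26.143.57: descend 010010100001101010001111 ; hops seen [H1,H1] ; pick H1
  add 72.0.0.0/5 -> H1 at depth 5
  Q 72.3.136.225: descend 010010 ; hops seen [H1] ; pick H1
  add 74.26.143.76/30 -> H0 at depth 30
  Q 74.26.2.154: descend 0100101000011010 ; hops seen [H1,H1] ; pick H1
  add 179.64.0.0/12 -> H0 at depth 12
  Q 74.26.29.151: descend 0100101000011010 ; hops seen [H1,H1] ; pick H1
  Q 74.26.143.48: descend 0100101000011010100011110 ; hops seen [H1,H1,H1] ; pick H1
  add 132.88.0.0/15 -> H1 at depth 15
  add 132.88.0.0/13 -> H1 at depth 13
  add 179.67.252.223/32 -> H0 at depth 32
  Q 74.26.143.76: descend 010010100001101010001111010011 ; hops seen [H1,H1,H1,H0] ; pick H0
  del 179.67.252.223/32 (clear depth 32)
  del 72.0.0.0/5 (clear depth 5)
  Q 179.64.252.48: descend 10110011010000 ; hops seen [H0] ; pick H0
  Q 179.64.0.3: descend 10110011010000 ; hops seen [H0] ; pick H0
  Q 132.88.3.94: descend 10000100010110000 ; hops seen [H1,H1] ; pick H1
  Q 74.26.143.76: descend 010010100001101010001111010011 ; hops seen [H1,H1,H0] ; pick H0
  add 179.67.252.0/23 -> H1 at depth 23
  add 132.0.0.0/8 -> H0 at depth 8

== LOOKUPS ==
["no-route","H1","H1","H1","H1","H1","H1","H1","H0","H0","H0","H1","H0"]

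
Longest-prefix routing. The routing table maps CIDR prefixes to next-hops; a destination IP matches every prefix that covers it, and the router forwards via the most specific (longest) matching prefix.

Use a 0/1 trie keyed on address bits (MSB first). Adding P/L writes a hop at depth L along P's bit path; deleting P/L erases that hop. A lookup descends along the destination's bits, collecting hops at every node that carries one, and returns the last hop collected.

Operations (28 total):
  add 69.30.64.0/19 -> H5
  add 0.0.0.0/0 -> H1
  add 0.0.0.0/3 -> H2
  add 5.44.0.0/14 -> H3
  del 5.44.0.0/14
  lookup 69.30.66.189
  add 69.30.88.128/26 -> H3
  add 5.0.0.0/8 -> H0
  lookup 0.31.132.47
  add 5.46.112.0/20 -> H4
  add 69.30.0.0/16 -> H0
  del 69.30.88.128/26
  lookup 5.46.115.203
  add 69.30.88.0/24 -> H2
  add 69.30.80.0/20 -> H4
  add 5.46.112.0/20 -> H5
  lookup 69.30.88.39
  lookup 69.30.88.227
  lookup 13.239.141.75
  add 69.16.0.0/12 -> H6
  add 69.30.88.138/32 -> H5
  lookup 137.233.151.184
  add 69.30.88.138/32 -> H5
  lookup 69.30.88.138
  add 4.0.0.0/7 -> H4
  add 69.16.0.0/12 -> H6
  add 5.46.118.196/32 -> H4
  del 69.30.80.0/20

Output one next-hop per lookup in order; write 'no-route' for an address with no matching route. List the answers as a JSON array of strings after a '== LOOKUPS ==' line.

Trace:
  add 69.30.64.0/19 -> H5 at depth 19
  add 0.0.0.0/0 -> H1 at depth 0
  add 0.0.0.0/3 -> H2 at depth 3
  add 5.44.0.0/14 -> H3 at depth 14
  - 5.44.0.0/14 clear@14
  lookup 69.30.66.189: bits 0100010100011110010 walk d0:H1→d1:-→d2:-→d3:-→d4:-→d5:-→d6:-→d7:-→d8:-→d9:-→d10:-→d11:-→d12:-→d13:-→d14:-→d15:-→d16:-→d17:-→d18:-→d19:H5 -> H5
  add 69.30.88.128/26 -> H3 at depth 26
  add 5.0.0.0/8 -> H0 at depth 8
  lookup 0.31.132.47: bits 00000 walk d0:H1→d1:-→d2:-→d3:H2→d4:-→d5:- -> H2
  add 5.46.112.0/20 -> H4 at depth 20
  add 69.30.0.0/16 -> H0 at depth 16
  - 69.30.88.128/26 clear@26
  lookup 5.46.115.203: bits 00000101001011100111 walk d0:H1→d1:-→d2:-→d3:H2→d4:-→d5:-→d6:-→d7:-→d8:H0→d9:-→d10:-→d11:-→d12:-→d13:-→d14:-→d15:-→d16:-→d17:-→d18:-→d19:-→d20:H4 -> H4
  add 69.30.88.0/24 -> H2 at depth 24
  add 69.30.80.0/20 -> H4 at depth 20
  add 5.46.112.0/20 -> H5 at depth 20
  lookup 69.30.88.39: bits 010001010001111001011000 walk d0:H1→d1:-→d2:-→d3:-→d4:-→d5:-→d6:-→d7:-→d8:-→d9:-→d10:-→d11:-→d12:-→d13:-→d14:-→d15:-→d16:H0→d17:-→d18:-→d19:H5→d20:H4→d21:-→d22:-→d23:-→d24:H2 -> H2
  lookup 69.30.88.227: bits 0100010100011110010110001 walk d0:H1→d1:-→d2:-→d3:-→d4:-→d5:-→d6:-→d7:-→d8:-→d9:-→d10:-→d11:-→d12:-→d13:-→d14:-→d15:-→d16:H0→d17:-→d18:-→d19:H5→d20:H4→d21:-→d22:-→d23:-→d24:H2→d25:- -> H2
  lookup 13.239.141.75: bits 0000 walk d0:H1→d1:-→d2:-→d3:H2→d4:- -> H2
  add 69.16.0.0/12 -> H6 at depth 12
  add 69.30.88.138/32 -> H5 at depth 32
  lookup 137.233.151.184: bits ε walk d0:H1 -> H1
  add 69.30.88.138/32 -> H5 at depth 32
  lookup 69.30.88.138: bits 01000101000111100101100010001010 walk d0:H1→d1:-→d2:-→d3:-→d4:-→d5:-→d6:-→d7:-→d8:-→d9:-→d10:-→d11:-→d12:H6→d13:-→d14:-→d15:-→d16:H0→d17:-→d18:-→d19:H5→d20:H4→d21:-→d22:-→d23:-→d24:H2→d25:-→d26:-→d27:-→d28:-→d29:-→d30:-→d31:-→d32:H5 -> H5
  add 4.0.0.0/7 -> H4 at depth 7
  add 69.16.0.0/12 -> H6 at depth 12
  add 5.46.118.196/32 -> H4 at depth 32
  - 69.30.80.0/20 clear@20

== LOOKUPS ==
["H5","H2","H4","H2","H2","H2","H1","H5"]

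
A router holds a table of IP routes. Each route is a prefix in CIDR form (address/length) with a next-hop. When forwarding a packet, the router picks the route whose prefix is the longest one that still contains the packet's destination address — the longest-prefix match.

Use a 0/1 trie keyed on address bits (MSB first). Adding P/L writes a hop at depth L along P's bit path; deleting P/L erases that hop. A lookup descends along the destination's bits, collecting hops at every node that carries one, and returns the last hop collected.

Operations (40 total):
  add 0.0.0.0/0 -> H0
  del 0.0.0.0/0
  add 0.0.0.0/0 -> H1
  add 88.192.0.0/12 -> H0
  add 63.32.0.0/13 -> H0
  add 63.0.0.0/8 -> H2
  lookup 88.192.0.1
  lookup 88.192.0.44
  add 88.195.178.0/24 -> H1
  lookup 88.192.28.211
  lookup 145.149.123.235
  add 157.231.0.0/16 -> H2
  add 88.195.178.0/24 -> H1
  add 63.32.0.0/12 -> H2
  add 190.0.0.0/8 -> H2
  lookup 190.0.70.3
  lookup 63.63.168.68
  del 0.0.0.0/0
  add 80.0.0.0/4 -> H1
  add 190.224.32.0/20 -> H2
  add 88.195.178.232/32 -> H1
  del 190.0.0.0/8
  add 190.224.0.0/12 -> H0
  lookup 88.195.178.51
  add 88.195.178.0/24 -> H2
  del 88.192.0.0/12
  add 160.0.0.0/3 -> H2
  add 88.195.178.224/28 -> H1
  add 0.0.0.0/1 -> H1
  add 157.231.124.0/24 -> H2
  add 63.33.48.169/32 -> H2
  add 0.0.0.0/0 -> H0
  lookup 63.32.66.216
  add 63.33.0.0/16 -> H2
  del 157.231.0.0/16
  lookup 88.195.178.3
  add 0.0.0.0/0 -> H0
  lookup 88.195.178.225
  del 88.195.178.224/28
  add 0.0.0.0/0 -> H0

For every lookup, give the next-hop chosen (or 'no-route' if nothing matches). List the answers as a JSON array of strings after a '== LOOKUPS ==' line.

Process each operation:
  add 0.0.0.0/0 -> H0 at depth 0
  - 0.0.0.0/0 clear@0
  add 0.0.0.0/0 -> H1 at depth 0
  add 88.192.0.0/12 -> H0 at depth 12
  add 63.32.0.0/13 -> H0 at depth 13
  add 63.0.0.0/8 -> H2 at depth 8
  Q 88.192.0.1: descend 010110001100 ; hops seen [H1,H0] ; pick H0
  Q 88.192.0.44: descend 010110001100 ; hops seen [H1,H0] ; pick H0
  add 88.195.178.0/24 -> H1 at depth 24
  Q 88.192.28.211: descend 01011000110000 ; hops seen [H1,H0] ; pick H0
  Q 145.149.123.235: descend ε ; hops seen [H1] ; pick H1
  add 157.231.0.0/16 -> H2 at depth 16
  add 88.195.178.0/24 -> H1 at depth 24
  add 63.32.0.0/12 -> H2 at depth 12
  add 190.0.0.0/8 -> H2 at depth 8
  Q 190.0.70.3: descend 10111110 ; hops seen [H1,H2] ; pick H2
  Q 63.63.168.68: descend 00111111001 ; hops seen [H1,H2] ; pick H2
  - 0.0.0.0/0 clear@0
  add 80.0.0.0/4 -> H1 at depth 4
  add 190.224.32.0/20 -> H2 at depth 20
  add 88.195.178.232/32 -> H1 at depth 32
  - 190.0.0.0/8 clear@8
  add 190.224.0.0/12 -> H0 at depth 12
  Q 88.195.178.51: descend 010110001100001110110010 ; hops seen [H1,H0,H1] ; pick H1
  add 88.195.178.0/24 -> H2 at depth 24
  - 88.192.0.0/12 clear@12
  add 160.0.0.0/3 -> H2 at depth 3
  add 88.195.178.224/28 -> H1 at depth 28
  add 0.0.0.0/1 -> H1 at depth 1
  add 157.231.124.0/24 -> H2 at depth 24
  add 63.33.48.169/32 -> H2 at depth 32
  add 0.0.0.0/0 -> H0 at depth 0
  Q 63.32.66.216: descend 001111110010000 ; hops seen [H0,H1,H2,H2,H0] ; pick H0
  add 63.33.0.0/16 -> H2 at depth 16
  - 157.231.0.0/16 clear@16
  Q 88.195.178.3: descend 010110001100001110110010 ; hops seen [H0,H1,H1,H2] ; pick H2
  add 0.0.0.0/0 -> H0 at depth 0
  Q 88.195.178.225: descend 0101100011000011101100101110 ; hops seen [H0,H1,H1,H2,H1] ; pick H1
  - 88.195.178.224/28 clear@28
  add 0.0.0.0/0 -> H0 at depth 0

== LOOKUPS ==
["H0","H0","H0","H1","H2","H2","H1","H0","H2","H1"]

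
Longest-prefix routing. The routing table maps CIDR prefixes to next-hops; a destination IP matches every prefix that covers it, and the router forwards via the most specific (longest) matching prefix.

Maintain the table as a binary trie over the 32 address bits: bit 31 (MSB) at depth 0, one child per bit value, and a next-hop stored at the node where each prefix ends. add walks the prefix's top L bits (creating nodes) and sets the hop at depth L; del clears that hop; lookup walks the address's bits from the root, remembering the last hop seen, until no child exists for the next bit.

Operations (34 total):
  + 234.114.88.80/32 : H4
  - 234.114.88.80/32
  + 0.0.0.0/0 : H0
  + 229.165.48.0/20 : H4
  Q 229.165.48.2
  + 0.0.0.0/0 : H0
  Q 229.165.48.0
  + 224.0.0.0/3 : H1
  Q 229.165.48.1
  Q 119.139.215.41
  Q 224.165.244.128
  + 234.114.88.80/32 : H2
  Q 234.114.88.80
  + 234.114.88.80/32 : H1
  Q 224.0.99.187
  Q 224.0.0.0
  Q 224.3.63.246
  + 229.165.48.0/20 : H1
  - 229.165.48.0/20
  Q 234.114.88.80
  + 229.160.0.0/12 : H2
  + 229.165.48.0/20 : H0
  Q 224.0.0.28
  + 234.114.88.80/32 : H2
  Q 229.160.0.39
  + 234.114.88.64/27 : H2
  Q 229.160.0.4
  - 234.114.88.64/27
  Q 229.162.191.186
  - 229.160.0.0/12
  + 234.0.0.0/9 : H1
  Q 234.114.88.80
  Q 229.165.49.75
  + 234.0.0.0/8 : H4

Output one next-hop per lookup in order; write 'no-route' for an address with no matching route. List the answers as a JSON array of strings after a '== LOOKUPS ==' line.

Trace:
  add 234.114.88.80/32 -> H4 at depth 32
  - 234.114.88.80/32 clear@32
  add 0.0.0.0/0 -> H0 at depth 0
  add 229.165.48.0/20 -> H4 at depth 20
  Q 229.165.48.2: descend 11100101101001010011 ; hops seen [H0,H4] ; pick H4
  add 0.0.0.0/0 -> H0 at depth 0
  Q 229.165.48.0: descend 11100101101001010011 ; hops seen [H0,H4] ; pick H4
  add 224.0.0.0/3 -> H1 at depth 3
  Q 229.165.48.1: descend 11100101101001010011 ; hops seen [H0,H1,H4] ; pick H4
  Q 119.139.215.41: descend ε ; hops seen [H0] ; pick H0
  Q 224.165.244.128: descend 11100 ; hops seen [H0,H1] ; pick H1
  add 234.114.88.80/32 -> H2 at depth 32
  Q 234.114.88.80: descend 11101010011100100101100001010000 ; hops seen [H0,H1,H2] ; pick H2
  add 234.114.88.80/32 -> H1 at depth 32
  Q 224.0.99.187: descend 11100 ; hops seen [H0,H1] ; pick H1
  Q 224.0.0.0: descend 11100 ; hops seen [H0,H1] ; pick H1
  Q 224.3.63.246: descend 11100 ; hops seen [H0,H1] ; pick H1
  add 229.165.48.0/20 -> H1 at depth 20
  - 229.165.48.0/20 clear@20
  Q 234.114.88.80: descend 11101010011100100101100001010000 ; hops seen [H0,H1,H1] ; pick H1
  add 229.160.0.0/12 -> H2 at depth 12
  add 229.165.48.0/20 -> H0 at depth 20
  Q 224.0.0.28: descend 11100 ; hops seen [H0,H1] ; pick H1
  add 234.114.88.80/32 -> H2 at depth 32
  Q 229.160.0.39: descend 1110010110100 ; hops seen [H0,H1,H2] ; pick H2
  add 234.114.88.64/27 -> H2 at depth 27
  Q 229.160.0.4: descend 1110010110100 ; hops seen [H0,H1,H2] ; pick H2
  - 234.114.88.64/27 clear@27
  Q 229.162.191.186: descend 1110010110100 ; hops seen [H0,H1,H2] ; pick H2
  - 229.160.0.0/12 clear@12
  add 234.0.0.0/9 -> H1 at depth 9
  Q 234.114.88.80: descend 11101010011100100101100001010000 ; hops seen [H0,H1,H1,H2] ; pick H2
  Q 229.165.49.75: descend 11100101101001010011 ; hops seen [H0,H1,H0] ; pick H0
  add 234.0.0.0/8 -> H4 at depth 8

== LOOKUPS ==
["H4","H4","H4","H0","H1","H2","H1","H1","H1","H1","H1","H2","H2","H2","H2","H0"]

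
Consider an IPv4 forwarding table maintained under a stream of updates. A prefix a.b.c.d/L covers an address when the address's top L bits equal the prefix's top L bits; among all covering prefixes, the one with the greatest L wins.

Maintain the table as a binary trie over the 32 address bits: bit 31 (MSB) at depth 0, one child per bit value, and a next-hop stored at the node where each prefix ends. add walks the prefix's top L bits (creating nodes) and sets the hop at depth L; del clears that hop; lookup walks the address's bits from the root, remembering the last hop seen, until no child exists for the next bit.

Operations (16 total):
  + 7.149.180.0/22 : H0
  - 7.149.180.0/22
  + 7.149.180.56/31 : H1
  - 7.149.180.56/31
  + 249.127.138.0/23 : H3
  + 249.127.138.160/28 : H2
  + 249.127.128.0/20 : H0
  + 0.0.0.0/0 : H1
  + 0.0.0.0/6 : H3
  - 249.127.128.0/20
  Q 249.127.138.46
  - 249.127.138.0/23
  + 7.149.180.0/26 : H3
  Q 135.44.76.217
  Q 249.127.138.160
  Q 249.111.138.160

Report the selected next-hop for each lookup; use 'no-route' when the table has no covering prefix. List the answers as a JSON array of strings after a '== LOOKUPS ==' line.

Trace:
  add 7.149.180.0/22 -> H0 at depth 22
  - 7.149.180.0/22 clear@22
  add 7.149.180.56/31 -> H1 at depth 31
  - 7.149.180.56/31 clear@31
  add 249.127.138.0/23 -> H3 at depth 23
  add 249.127.138.160/28 -> H2 at depth 28
  add 249.127.128.0/20 -> H0 at depth 20
  add 0.0.0.0/0 -> H1 at depth 0
  add 0.0.0.0/6 -> H3 at depth 6
  - 249.127.128.0/20 clear@20
  lookup 249.127.138.46: bits 111110010111111110001010 walk d0:H1→d1:-→d2:-→d3:-→d4:-→d5:-→d6:-→d7:-→d8:-→d9:-→d10:-→d11:-→d12:-→d13:-→d14:-→d15:-→d16:-→d17:-→d18:-→d19:-→d20:-→d21:-→d22:-→d23:H3→d24:- -> H3
  - 249.127.138.0/23 clear@23
  add 7.149.180.0/26 -> H3 at depth 26
  lookup 135.44.76.217: bits 1 walk d0:H1→d1:- -> H1
  lookup 249.127.138.160: bits 1111100101111111100010101010 walk d0:H1→d1:-→d2:-→d3:-→d4:-→d5:-→d6:-→d7:-→d8:-→d9:-→d10:-→d11:-→d12:-→d13:-→d14:-→d15:-→d16:-→d17:-→d18:-→d19:-→d20:-→d21:-→d22:-→d23:-→d24:-→d25:-→d26:-→d27:-→d28:H2 -> H2
  lookup 249.111.138.160: bits 11111001011 walk d0:H1→d1:-→d2:-→d3:-→d4:-→d5:-→d6:-→d7:-→d8:-→d9:-→d10:-→d11:- -> H1

== LOOKUPS ==
["H3","H1","H2","H1"]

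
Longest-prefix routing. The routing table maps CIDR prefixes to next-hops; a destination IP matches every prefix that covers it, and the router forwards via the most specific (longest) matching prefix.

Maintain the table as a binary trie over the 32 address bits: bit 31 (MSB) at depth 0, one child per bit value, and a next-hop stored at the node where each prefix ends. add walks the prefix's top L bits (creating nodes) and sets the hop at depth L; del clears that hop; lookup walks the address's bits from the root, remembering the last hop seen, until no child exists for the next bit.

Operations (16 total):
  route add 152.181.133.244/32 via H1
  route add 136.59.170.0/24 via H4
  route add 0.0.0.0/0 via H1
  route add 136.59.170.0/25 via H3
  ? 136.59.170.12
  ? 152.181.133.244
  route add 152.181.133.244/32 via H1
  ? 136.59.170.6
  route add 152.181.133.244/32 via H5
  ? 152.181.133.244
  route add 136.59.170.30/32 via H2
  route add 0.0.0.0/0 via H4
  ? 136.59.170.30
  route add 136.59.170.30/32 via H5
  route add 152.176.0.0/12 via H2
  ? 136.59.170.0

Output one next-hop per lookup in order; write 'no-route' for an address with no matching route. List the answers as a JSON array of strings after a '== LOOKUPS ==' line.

Apply in order:
  + 152.181.133.244/32 (H1) depth=32
  + 136.59.170.0/24 (H4) depth=24
  + 0.0.0.0/0 (H1) depth=0
  + 136.59.170.0/25 (H3) depth=25
  Q 136.59.170.12: descend 1000100000111011101010100 ; hops seen [H1,H4,H3] ; pick H3
  Q 152.181.133.244: descend 10011000101101011000010111110100 ; hops seen [H1,H1] ; pick H1
  + 152.181.133.244/32 (H1) depth=32
  Q 136.59.170.6: descend 1000100000111011101010100 ; hops seen [H1,H4,H3] ; pick H3
  + 152.181.133.244/32 (H5) depth=32
  Q 152.181.133.244: descend 10011000101101011000010111110100 ; hops seen [H1,H5] ; pick H5
  + 136.59.170.30/32 (H2) depth=32
  + 0.0.0.0/0 (H4) depth=0
  Q 136.59.170.30: descend 10001000001110111010101000011110 ; hops seen [H4,H4,H3,H2] ; pick H2
  + 136.59.170.30/32 (H5) depth=32
  + 152.176.0.0/12 (H2) depth=12
  Q 136.59.170.0: descend 100010000011101110101010000 ; hops seen [H4,H4,H3] ; pick H3

== LOOKUPS ==
["H3","H1","H3","H5","H2","H3"]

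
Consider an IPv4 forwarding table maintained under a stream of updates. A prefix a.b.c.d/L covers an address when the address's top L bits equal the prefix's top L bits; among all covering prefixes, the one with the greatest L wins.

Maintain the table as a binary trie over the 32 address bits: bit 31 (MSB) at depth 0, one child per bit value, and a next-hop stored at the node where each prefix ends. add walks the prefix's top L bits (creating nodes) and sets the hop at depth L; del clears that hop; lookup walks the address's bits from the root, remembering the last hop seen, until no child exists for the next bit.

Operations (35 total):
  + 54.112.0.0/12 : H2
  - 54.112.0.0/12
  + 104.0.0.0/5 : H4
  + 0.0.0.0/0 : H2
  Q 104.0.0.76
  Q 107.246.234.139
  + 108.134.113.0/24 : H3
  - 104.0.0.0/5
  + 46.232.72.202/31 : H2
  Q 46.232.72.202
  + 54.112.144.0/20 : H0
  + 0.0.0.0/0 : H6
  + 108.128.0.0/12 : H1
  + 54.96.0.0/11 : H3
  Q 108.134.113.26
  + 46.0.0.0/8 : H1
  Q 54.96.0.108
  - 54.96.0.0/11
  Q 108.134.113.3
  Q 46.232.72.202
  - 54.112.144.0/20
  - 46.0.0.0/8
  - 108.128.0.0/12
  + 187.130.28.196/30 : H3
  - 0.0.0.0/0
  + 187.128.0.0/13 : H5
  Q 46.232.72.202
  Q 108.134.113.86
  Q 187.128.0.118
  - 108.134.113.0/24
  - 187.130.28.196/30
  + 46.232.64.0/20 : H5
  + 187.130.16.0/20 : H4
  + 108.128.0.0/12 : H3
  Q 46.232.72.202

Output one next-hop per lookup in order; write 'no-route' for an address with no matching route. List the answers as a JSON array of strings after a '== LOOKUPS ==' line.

Process each operation:
  + 54.112.0.0/12 (H2) depth=12
  - 54.112.0.0/12 clear@12
  + 104.0.0.0/5 (H4) depth=5
  + 0.0.0.0/0 (H2) depth=0
  lookup 104.0.0.76: bits 01101 walk d0:H2→d1:-→d2:-→d3:-→d4:-→d5:H4 -> H4
  lookup 107.246.234.139: bits 01101 walk d0:H2→d1:-→d2:-→d3:-→d4:-→d5:H4 -> H4
  + 108.134.113.0/24 (H3) depth=24
  - 104.0.0.0/5 clear@5
  + 46.232.72.202/31 (H2) depth=31
  lookup 46.232.72.202: bits 0010111011101000010010001100101 walk d0:H2→d1:-→d2:-→d3:-→d4:-→d5:-→d6:-→d7:-→d8:-→d9:-→d10:-→d11:-→d12:-→d13:-→d14:-→d15:-→d16:-→d17:-→d18:-→d19:-→d20:-→d21:-→d22:-→d23:-→d24:-→d25:-→d26:-→d27:-→d28:-→d29:-→d30:-→d31:H2 -> H2
  + 54.112.144.0/20 (H0) depth=20
  + 0.0.0.0/0 (H6) depth=0
  + 108.128.0.0/12 (H1) depth=12
  + 54.96.0.0/11 (H3) depth=11
  lookup 108.134.113.26: bits 011011001000011001110001 walk d0:H6→d1:-→d2:-→d3:-→d4:-→d5:-→d6:-→d7:-→d8:-→d9:-→d10:-→d11:-→d12:H1→d13:-→d14:-→d15:-→d16:-→d17:-→d18:-→d19:-→d20:-→d21:-→d22:-→d23:-→d24:H3 -> H3
  + 46.0.0.0/8 (H1) depth=8
  lookup 54.96.0.108: bits 00110110011 walk d0:H6→d1:-→d2:-→d3:-→d4:-→d5:-→d6:-→d7:-→d8:-→d9:-→d10:-→d11:H3 -> H3
  - 54.96.0.0/11 clear@11
  lookup 108.134.113.3: bits 011011001000011001110001 walk d0:H6→d1:-→d2:-→d3:-→d4:-→d5:-→d6:-→d7:-→d8:-→d9:-→d10:-→d11:-→d12:H1→d13:-→d14:-→d15:-→d16:-→d17:-→d18:-→d19:-→d20:-→d21:-→d22:-→d23:-→d24:H3 -> H3
  lookup 46.232.72.202: bits 0010111011101000010010001100101 walk d0:H6→d1:-→d2:-→d3:-→d4:-→d5:-→d6:-→d7:-→d8:H1→d9:-→d10:-→d11:-→d12:-→d13:-→d14:-→d15:-→d16:-→d17:-→d18:-→d19:-→d20:-→d21:-→d22:-→d23:-→d24:-→d25:-→d26:-→d27:-→d28:-→d29:-→d30:-→d31:H2 -> H2
  - 54.112.144.0/20 clear@20
  - 46.0.0.0/8 clear@8
  - 108.128.0.0/12 clear@12
  + 187.130.28.196/30 (H3) depth=30
  - 0.0.0.0/0 clear@0
  + 187.128.0.0/13 (H5) depth=13
  lookup 46.232.72.202: bits 0010111011101000010010001100101 walk d0:-→d1:-→d2:-→d3:-→d4:-→d5:-→d6:-→d7:-→d8:-→d9:-→d10:-→d11:-→d12:-→d13:-→d14:-→d15:-→d16:-→d17:-→d18:-→d19:-→d20:-→d21:-→d22:-→d23:-→d24:-→d25:-→d26:-→d27:-→d28:-→d29:-→d30:-→d31:H2 -> H2
  lookup 108.134.113.86: bits 011011001000011001110001 walk d0:-→d1:-→d2:-→d3:-→d4:-→d5:-→d6:-→d7:-→d8:-→d9:-→d10:-→d11:-→d12:-→d13:-→d14:-→d15:-→d16:-→d17:-→d18:-→d19:-→d20:-→d21:-→d22:-→d23:-→d24:H3 -> H3
  lookup 187.128.0.118: bits 10111011100000 walk d0:-→d1:-→d2:-→d3:-→d4:-→d5:-→d6:-→d7:-→d8:-→d9:-→d10:-→d11:-→d12:-→d13:H5→d14:- -> H5
  - 108.134.113.0/24 clear@24
  - 187.130.28.196/30 clear@30
  + 46.232.64.0/20 (H5) depth=20
  + 187.130.16.0/20 (H4) depth=20
  + 108.128.0.0/12 (H3) depth=12
  lookup 46.232.72.202: bits 0010111011101000010010001100101 walk d0:-→d1:-→d2:-→d3:-→d4:-→d5:-→d6:-→d7:-→d8:-→d9:-→d10:-→d11:-→d12:-→d13:-→d14:-→d15:-→d16:-→d17:-→d18:-→d19:-→d20:H5→d21:-→d22:-→d23:-→d24:-→d25:-→d26:-→d27:-→d28:-→d29:-→d30:-→d31:H2 -> H2

== LOOKUPS ==
["H4","H4","H2","H3","H3","H3","H2","H2","H3","H5","H2"]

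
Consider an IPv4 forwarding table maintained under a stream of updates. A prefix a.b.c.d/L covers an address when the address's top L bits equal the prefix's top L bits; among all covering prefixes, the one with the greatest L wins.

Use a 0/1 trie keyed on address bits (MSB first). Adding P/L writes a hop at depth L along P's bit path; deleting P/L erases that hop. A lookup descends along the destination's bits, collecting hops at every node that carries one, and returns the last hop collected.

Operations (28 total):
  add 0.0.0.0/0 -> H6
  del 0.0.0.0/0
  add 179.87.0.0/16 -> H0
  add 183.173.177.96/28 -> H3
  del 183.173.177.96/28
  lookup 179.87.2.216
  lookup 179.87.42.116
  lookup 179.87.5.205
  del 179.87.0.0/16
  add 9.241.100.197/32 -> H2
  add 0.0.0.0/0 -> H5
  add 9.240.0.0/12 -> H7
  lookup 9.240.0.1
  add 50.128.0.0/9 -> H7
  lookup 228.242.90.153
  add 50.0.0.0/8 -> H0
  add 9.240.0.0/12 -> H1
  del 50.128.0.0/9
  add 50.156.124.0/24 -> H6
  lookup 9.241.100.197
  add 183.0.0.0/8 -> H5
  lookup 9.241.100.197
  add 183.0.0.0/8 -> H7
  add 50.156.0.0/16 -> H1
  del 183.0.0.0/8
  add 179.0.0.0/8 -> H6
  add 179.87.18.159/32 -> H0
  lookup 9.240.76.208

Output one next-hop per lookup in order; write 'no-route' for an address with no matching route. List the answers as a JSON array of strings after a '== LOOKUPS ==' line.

Apply in order:
  add 0.0.0.0/0 -> H6 at depth 0
  - 0.0.0.0/0 clear@0
  add 179.87.0.0/16 -> H0 at depth 16
  add 183.173.177.96/28 -> H3 at depth 28
  - 183.173.177.96/28 clear@28
  ? 179.87.2.216  path d0:-→d1:-→d2:-→d3:-→d4:-→d5:-→d6:-→d7:-→d8:-→d9:-→d10:-→d11:-→d12:-→d13:-→d14:-→d15:-→d16:H0  best=H0
  ? 179.87.42.116  path d0:-→d1:-→d2:-→d3:-→d4:-→d5:-→d6:-→d7:-→d8:-→d9:-→d10:-→d11:-→d12:-→d13:-→d14:-→d15:-→d16:H0  best=H0
  ? 179.87.5.205  path d0:-→d1:-→d2:-→d3:-→d4:-→d5:-→d6:-→d7:-→d8:-→d9:-→d10:-→d11:-→d12:-→d13:-→d14:-→d15:-→d16:H0  best=H0
  - 179.87.0.0/16 clear@16
  add 9.241.100.197/32 -> H2 at depth 32
  add 0.0.0.0/0 -> H5 at depth 0
  add 9.240.0.0/12 -> H7 at depth 12
  ? 9.240.0.1  path d0:H5→d1:-→d2:-→d3:-→d4:-→d5:-→d6:-→d7:-→d8:-→d9:-→d10:-→d11:-→d12:H7→d13:-→d14:-→d15:-  best=H7
  add 50.128.0.0/9 -> H7 at depth 9
  ? 228.242.90.153  path d0:H5→d1:-  best=H5
  add 50.0.0.0/8 -> H0 at depth 8
  add 9.240.0.0/12 -> H1 at depth 12
  - 50.128.0.0/9 clear@9
  add 50.156.124.0/24 -> H6 at depth 24
  ? 9.241.100.197  path d0:H5→d1:-→d2:-→d3:-→d4:-→d5:-→d6:-→d7:-→d8:-→d9:-→d10:-→d11:-→d12:H1→d13:-→d14:-→d15:-→d16:-→d17:-→d18:-→d19:-→d20:-→d21:-→d22:-→d23:-→d24:-→d25:-→d26:-→d27:-→d28:-→d29:-→d30:-→d31:-→d32:H2  best=H2
  add 183.0.0.0/8 -> H5 at depth 8
  ? 9.241.100.197  path d0:H5→d1:-→d2:-→d3:-→d4:-→d5:-→d6:-→d7:-→d8:-→d9:-→d10:-→d11:-→d12:H1→d13:-→d14:-→d15:-→d16:-→d17:-→d18:-→d19:-→d20:-→d21:-→d22:-→d23:-→d24:-→d25:-→d26:-→d27:-→d28:-→d29:-→d30:-→d31:-→d32:H2  best=H2
  add 183.0.0.0/8 -> H7 at depth 8
  add 50.156.0.0/16 -> H1 at depth 16
  - 183.0.0.0/8 clear@8
  add 179.0.0.0/8 -> H6 at depth 8
  add 179.87.18.159/32 -> H0 at depth 32
  ? 9.240.76.208  path d0:H5→d1:-→d2:-→d3:-→d4:-→d5:-→d6:-→d7:-→d8:-→d9:-→d10:-→d11:-→d12:H1→d13:-→d14:-→d15:-  best=H1

== LOOKUPS ==
["H0","H0","H0","H7","H5","H2","H2","H1"]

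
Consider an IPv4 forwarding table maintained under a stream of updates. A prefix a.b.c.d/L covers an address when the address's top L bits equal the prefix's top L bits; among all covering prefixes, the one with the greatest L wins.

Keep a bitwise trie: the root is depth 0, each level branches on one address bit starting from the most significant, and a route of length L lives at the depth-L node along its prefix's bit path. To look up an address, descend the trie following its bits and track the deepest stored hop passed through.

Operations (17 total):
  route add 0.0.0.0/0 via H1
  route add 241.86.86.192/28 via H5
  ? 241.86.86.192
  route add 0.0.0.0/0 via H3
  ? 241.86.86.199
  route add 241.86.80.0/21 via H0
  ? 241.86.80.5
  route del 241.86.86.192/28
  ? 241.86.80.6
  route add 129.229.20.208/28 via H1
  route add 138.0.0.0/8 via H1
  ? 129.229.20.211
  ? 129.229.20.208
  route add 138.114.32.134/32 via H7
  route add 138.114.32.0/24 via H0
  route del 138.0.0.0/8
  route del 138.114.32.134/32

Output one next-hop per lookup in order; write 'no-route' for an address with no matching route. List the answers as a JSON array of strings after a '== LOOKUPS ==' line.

Trace:
  add 0.0.0.0/0 -> H1 at depth 0
  add 241.86.86.192/28 -> H5 at depth 28
  ? 241.86.86.192  path d0:H1→d1:-→d2:-→d3:-→d4:-→d5:-→d6:-→d7:-→d8:-→d9:-→d10:-→d11:-→d12:-→d13:-→d14:-→d15:-→d16:-→d17:-→d18:-→d19:-→d20:-→d21:-→d22:-→d23:-→d24:-→d25:-→d26:-→d27:-→d28:H5  best=H5
  add 0.0.0.0/0 -> H3 at depth 0
  ? 241.86.86.199  path d0:H3→d1:-→d2:-→d3:-→d4:-→d5:-→d6:-→d7:-→d8:-→d9:-→d10:-→d11:-→d12:-→d13:-→d14:-→d15:-→d16:-→d17:-→d18:-→d19:-→d20:-→d21:-→d22:-→d23:-→d24:-→d25:-→d26:-→d27:-→d28:H5  best=H5
  add 241.86.80.0/21 -> H0 at depth 21
  ? 241.86.80.5  path d0:H3→d1:-→d2:-→d3:-→d4:-→d5:-→d6:-→d7:-→d8:-→d9:-→d10:-→d11:-→d12:-→d13:-→d14:-→d15:-→d16:-→d17:-→d18:-→d19:-→d20:-→d21:H0  best=H0
  del 241.86.86.192/28 (clear depth 28)
  ? 241.86.80.6  path d0:H3→d1:-→d2:-→d3:-→d4:-→d5:-→d6:-→d7:-→d8:-→d9:-→d10:-→d11:-→d12:-→d13:-→d14:-→d15:-→d16:-→d17:-→d18:-→d19:-→d20:-→d21:H0  best=H0
  add 129.229.20.208/28 -> H1 at depth 28
  add 138.0.0.0/8 -> H1 at depth 8
  ? 129.229.20.211  path d0:H3→d1:-→d2:-→d3:-→d4:-→d5:-→d6:-→d7:-→d8:-→d9:-→d10:-→d11:-→d12:-→d13:-→d14:-→d15:-→d16:-→d17:-→d18:-→d19:-→d20:-→d21:-→d22:-→d23:-→d24:-→d25:-→d26:-→d27:-→d28:H1  best=H1
  ? 129.229.20.208  path d0:H3→d1:-→d2:-→d3:-→d4:-→d5:-→d6:-→d7:-→d8:-→d9:-→d10:-→d11:-→d12:-→d13:-→d14:-→d15:-→d16:-→d17:-→d18:-→d19:-→d20:-→d21:-→d22:-→d23:-→d24:-→d25:-→d26:-→d27:-→d28:H1  best=H1
  add 138.114.32.134/32 -> H7 at depth 32
  add 138.114.32.0/24 -> H0 at depth 24
  del 138.0.0.0/8 (clear depth 8)
  del 138.114.32.134/32 (clear depth 32)

== LOOKUPS ==
["H5","H5","H0","H0","H1","H1"]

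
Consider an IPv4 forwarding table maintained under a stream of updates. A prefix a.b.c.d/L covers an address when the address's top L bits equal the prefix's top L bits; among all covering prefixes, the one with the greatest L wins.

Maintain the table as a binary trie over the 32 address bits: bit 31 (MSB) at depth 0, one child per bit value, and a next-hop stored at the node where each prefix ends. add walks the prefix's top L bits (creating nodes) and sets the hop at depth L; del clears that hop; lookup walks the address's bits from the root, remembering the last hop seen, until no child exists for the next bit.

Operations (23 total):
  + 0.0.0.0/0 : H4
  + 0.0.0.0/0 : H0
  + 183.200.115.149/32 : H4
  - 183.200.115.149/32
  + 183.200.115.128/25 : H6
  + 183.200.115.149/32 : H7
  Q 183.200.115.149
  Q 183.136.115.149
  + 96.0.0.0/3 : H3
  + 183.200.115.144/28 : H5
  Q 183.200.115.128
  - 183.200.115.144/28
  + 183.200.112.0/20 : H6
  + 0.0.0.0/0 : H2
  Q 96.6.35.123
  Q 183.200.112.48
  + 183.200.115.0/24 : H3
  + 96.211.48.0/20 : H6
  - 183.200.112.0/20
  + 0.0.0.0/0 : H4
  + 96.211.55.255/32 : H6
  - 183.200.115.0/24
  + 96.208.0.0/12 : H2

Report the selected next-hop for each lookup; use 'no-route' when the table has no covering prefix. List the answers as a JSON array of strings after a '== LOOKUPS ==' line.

Process each operation:
  + 0.0.0.0/0 (H4) depth=0
  + 0.0.0.0/0 (H0) depth=0
  + 183.200.115.149/32 (H4) depth=32
  - 183.200.115.149/32 clear@32
  + 183.200.115.128/25 (H6) depth=25
  + 183.200.115.149/32 (H7) depth=32
  Q 183.200.115.149: descend 10110111110010000111001110010101 ; hops seen [H0,H6,H7] ; pick H7
  Q 183.136.115.149: descend 101101111 ; hops seen [H0] ; pick H0
  + 96.0.0.0/3 (H3) depth=3
  + 183.200.115.144/28 (H5) depth=28
  Q 183.200.115.128: descend 101101111100100001110011100 ; hops seen [H0,H6] ; pick H6
  - 183.200.115.144/28 clear@28
  + 183.200.112.0/20 (H6) depth=20
  + 0.0.0.0/0 (H2) depth=0
  Q 96.6.35.123: descend 011 ; hops seen [H2,H3] ; pick H3
  Q 183.200.112.48: descend 1011011111001000011100 ; hops seen [H2,H6] ; pick H6
  + 183.200.115.0/24 (H3) depth=24
  + 96.211.48.0/20 (H6) depth=20
  - 183.200.112.0/20 clear@20
  + 0.0.0.0/0 (H4) depth=0
  + 96.211.55.255/32 (H6) depth=32
  - 183.200.115.0/24 clear@24
  + 96.208.0.0/12 (H2) depth=12

== LOOKUPS ==
["H7","H0","H6","H3","H6"]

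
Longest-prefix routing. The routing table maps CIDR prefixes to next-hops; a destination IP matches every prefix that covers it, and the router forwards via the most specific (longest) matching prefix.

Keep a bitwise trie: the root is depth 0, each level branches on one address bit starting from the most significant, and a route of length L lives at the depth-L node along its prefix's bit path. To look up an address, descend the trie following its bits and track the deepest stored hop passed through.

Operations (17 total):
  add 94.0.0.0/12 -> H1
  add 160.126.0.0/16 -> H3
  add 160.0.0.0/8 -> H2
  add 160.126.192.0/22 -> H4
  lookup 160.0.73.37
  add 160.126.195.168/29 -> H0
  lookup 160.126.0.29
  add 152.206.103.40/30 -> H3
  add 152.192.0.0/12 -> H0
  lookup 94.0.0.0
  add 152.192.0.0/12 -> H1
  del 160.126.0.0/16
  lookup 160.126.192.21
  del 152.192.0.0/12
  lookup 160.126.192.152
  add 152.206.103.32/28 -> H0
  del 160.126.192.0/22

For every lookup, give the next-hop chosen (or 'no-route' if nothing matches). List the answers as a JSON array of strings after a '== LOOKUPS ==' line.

Apply in order:
  + 94.0.0.0/12 (H1) depth=12
  + 160.126.0.0/16 (H3) depth=16
  + 160.0.0.0/8 (H2) depth=8
  + 160.126.192.0/22 (H4) depth=22
  ? 160.0.73.37  path d0:-→d1:-→d2:-→d3:-→d4:-→d5:-→d6:-→d7:-→d8:H2→d9:-  best=H2
  + 160.126.195.168/29 (H0) depth=29
  ? 160.126.0.29  path d0:-→d1:-→d2:-→d3:-→d4:-→d5:-→d6:-→d7:-→d8:H2→d9:-→d10:-→d11:-→d12:-→d13:-→d14:-→d15:-→d16:H3  best=H3
  + 152.206.103.40/30 (H3) depth=30
  + 152.192.0.0/12 (H0) depth=12
  ? 94.0.0.0  path d0:-→d1:-→d2:-→d3:-→d4:-→d5:-→d6:-→d7:-→d8:-→d9:-→d10:-→d11:-→d12:H1  best=H1
  + 152.192.0.0/12 (H1) depth=12
  del 160.126.0.0/16 (clear depth 16)
  ? 160.126.192.21  path d0:-→d1:-→d2:-→d3:-→d4:-→d5:-→d6:-→d7:-→d8:H2→d9:-→d10:-→d11:-→d12:-→d13:-→d14:-→d15:-→d16:-→d17:-→d18:-→d19:-→d20:-→d21:-→d22:H4  best=H4
  del 152.192.0.0/12 (clear depth 12)
  ? 160.126.192.152  path d0:-→d1:-→d2:-→d3:-→d4:-→d5:-→d6:-→d7:-→d8:H2→d9:-→d10:-→d11:-→d12:-→d13:-→d14:-→d15:-→d16:-→d17:-→d18:-→d19:-→d20:-→d21:-→d22:H4  best=H4
  + 152.206.103.32/28 (H0) depth=28
  del 160.126.192.0/22 (clear depth 22)

== LOOKUPS ==
["H2","H3","H1","H4","H4"]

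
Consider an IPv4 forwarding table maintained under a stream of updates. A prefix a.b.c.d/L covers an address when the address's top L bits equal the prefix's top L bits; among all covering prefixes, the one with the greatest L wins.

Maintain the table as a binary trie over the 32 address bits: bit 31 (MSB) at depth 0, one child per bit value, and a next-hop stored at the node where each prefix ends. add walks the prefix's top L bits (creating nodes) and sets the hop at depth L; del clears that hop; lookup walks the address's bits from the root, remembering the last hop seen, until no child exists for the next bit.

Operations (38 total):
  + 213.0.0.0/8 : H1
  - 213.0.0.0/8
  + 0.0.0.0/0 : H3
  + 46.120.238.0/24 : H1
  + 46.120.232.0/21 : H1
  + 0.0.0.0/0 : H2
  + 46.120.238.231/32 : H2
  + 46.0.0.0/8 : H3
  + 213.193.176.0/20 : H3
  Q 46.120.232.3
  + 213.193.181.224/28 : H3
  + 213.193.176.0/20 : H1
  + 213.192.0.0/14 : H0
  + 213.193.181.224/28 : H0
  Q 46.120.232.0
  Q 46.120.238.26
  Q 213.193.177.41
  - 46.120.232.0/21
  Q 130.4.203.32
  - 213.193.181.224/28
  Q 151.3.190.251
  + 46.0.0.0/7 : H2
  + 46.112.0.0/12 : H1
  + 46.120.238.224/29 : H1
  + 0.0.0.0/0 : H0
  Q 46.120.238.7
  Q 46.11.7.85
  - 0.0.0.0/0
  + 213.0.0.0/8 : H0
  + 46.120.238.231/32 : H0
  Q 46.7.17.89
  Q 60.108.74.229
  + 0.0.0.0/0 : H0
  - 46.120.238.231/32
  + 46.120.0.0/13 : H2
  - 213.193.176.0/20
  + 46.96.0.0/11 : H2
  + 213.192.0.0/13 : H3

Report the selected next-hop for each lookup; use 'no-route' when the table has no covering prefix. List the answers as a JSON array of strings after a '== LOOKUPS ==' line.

Trace:
  add 213.0.0.0/8 -> H1 at depth 8
  - 213.0.0.0/8 clear@8
  add 0.0.0.0/0 -> H3 at depth 0
  add 46.120.238.0/24 -> H1 at depth 24
  add 46.120.232.0/21 -> H1 at depth 21
  add 0.0.0.0/0 -> H2 at depth 0
  add 46.120.238.231/32 -> H2 at depth 32
  add 46.0.0.0/8 -> H3 at depth 8
  add 213.193.176.0/20 -> H3 at depth 20
  Q 46.120.232.3: descend 001011100111100011101 ; hops seen [H2,H3,H1] ; pick H1
  add 213.193.181.224/28 -> H3 at depth 28
  add 213.193.176.0/20 -> H1 at depth 20
  add 213.192.0.0/14 -> H0 at depth 14
  add 213.193.181.224/28 -> H0 at depth 28
  Q 46.120.232.0: descend 001011100111100011101 ; hops seen [H2,H3,H1] ; pick H1
  Q 46.120.238.26: descend 001011100111100011101110 ; hops seen [H2,H3,H1,H1] ; pick H1
  Q 213.193.177.41: descend 110101011100000110110 ; hops seen [H2,H0,H1] ; pick H1
  - 46.120.232.0/21 clear@21
  Q 130.4.203.32: descend 1 ; hops seen [H2] ; pick H2
  - 213.193.181.224/28 clear@28
  Q 151.3.190.251: descend 1 ; hops seen [H2] ; pick H2
  add 46.0.0.0/7 -> H2 at depth 7
  add 46.112.0.0/12 -> H1 at depth 12
  add 46.120.238.224/29 -> H1 at depth 29
  add 0.0.0.0/0 -> H0 at depth 0
  Q 46.120.238.7: descend 001011100111100011101110 ; hops seen [H0,H2,H3,H1,H1] ; pick H1
  Q 46.11.7.85: descend 001011100 ; hops seen [H0,H2,H3] ; pick H3
  - 0.0.0.0/0 clear@0
  add 213.0.0.0/8 -> H0 at depth 8
  add 46.120.238.231/32 -> H0 at depth 32
  Q 46.7.17.89: descend 001011100 ; hops seen [H2,H3] ; pick H3
  Q 60.108.74.229: descend 001 ; hops seen [∅] ; pick no-route
  add 0.0.0.0/0 -> H0 at depth 0
  - 46.120.238.231/32 clear@32
  add 46.120.0.0/13 -> H2 at depth 13
  - 213.193.176.0/20 clear@20
  add 46.96.0.0/11 -> H2 at depth 11
  add 213.192.0.0/13 -> H3 at depth 13

== LOOKUPS ==
["H1","H1","H1","H1","H2","H2","H1","H3","H3","no-route"]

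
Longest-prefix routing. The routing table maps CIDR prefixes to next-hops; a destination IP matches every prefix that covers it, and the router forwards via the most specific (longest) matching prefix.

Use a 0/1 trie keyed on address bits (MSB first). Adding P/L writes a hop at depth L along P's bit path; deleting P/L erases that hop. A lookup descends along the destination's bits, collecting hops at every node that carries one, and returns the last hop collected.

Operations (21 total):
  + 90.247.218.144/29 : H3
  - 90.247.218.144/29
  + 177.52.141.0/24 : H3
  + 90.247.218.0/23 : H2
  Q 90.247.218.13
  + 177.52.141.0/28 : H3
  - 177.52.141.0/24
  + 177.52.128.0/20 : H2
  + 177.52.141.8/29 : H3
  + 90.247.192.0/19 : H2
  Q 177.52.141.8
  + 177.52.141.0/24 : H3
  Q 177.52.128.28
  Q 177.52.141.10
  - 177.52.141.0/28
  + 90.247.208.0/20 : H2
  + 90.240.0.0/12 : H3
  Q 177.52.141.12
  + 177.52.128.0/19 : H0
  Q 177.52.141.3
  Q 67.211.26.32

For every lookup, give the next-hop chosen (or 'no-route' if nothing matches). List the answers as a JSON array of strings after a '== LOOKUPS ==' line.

Apply in order:
  add 90.247.218.144/29 -> H3 at depth 29
  - 90.247.218.144/29 clear@29
  add 177.52.141.0/24 -> H3 at depth 24
  add 90.247.218.0/23 -> H2 at depth 23
  Q 90.247.218.13: descend 010110101111011111011010 ; hops seen [H2] ; pick H2
  add 177.52.141.0/28 -> H3 at depth 28
  - 177.52.141.0/24 clear@24
  add 177.52.128.0/20 -> H2 at depth 20
  add 177.52.141.8/29 -> H3 at depth 29
  add 90.247.192.0/19 -> H2 at depth 19
  Q 177.52.141.8: descend 10110001001101001000110100001 ; hops seen [H2,H3,H3] ; pick H3
  add 177.52.141.0/24 -> H3 at depth 24
  Q 177.52.128.28: descend 10110001001101001000 ; hops seen [H2] ; pick H2
  Q 177.52.141.10: descend 10110001001101001000110100001 ; hops seen [H2,H3,H3,H3] ; pick H3
  - 177.52.141.0/28 clear@28
  add 90.247.208.0/20 -> H2 at depth 20
  add 90.240.0.0/12 -> H3 at depth 12
  Q 177.52.141.12: descend 10110001001101001000110100001 ; hops seen [H2,H3,H3] ; pick H3
  add 177.52.128.0/19 -> H0 at depth 19
  Q 177.52.141.3: descend 1011000100110100100011010000 ; hops seen [H0,H2,H3] ; pick H3
  Q 67.211.26.32: descend 010 ; hops seen [∅] ; pick no-route

== LOOKUPS ==
["H2","H3","H2","H3","H3","H3","no-route"]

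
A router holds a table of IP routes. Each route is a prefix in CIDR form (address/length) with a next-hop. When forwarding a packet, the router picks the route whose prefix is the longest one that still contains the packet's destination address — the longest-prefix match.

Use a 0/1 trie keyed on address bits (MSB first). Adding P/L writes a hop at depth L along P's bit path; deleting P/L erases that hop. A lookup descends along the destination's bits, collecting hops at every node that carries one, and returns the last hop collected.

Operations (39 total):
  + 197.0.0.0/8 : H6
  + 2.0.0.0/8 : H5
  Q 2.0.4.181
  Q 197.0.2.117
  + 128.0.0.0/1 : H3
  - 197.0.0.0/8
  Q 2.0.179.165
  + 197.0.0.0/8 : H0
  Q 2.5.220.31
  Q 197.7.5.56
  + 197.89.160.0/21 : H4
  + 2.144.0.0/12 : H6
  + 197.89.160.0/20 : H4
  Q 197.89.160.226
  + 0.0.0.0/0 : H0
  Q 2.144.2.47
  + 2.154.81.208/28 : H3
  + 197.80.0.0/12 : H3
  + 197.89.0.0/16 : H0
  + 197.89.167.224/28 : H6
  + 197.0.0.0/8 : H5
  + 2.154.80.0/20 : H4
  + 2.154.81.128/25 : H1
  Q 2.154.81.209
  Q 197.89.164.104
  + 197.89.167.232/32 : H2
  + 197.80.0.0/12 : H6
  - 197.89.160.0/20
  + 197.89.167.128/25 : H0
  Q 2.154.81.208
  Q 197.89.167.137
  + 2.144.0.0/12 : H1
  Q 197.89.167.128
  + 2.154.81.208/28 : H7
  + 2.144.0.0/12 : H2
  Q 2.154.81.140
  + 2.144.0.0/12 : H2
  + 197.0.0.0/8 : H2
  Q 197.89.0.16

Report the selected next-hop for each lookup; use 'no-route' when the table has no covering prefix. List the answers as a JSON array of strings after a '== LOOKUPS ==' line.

Apply in order:
  add 197.0.0.0/8 -> H6 at depth 8
  add 2.0.0.0/8 -> H5 at depth 8
  Q 2.0.4.181: descend 00000010 ; hops seen [H5] ; pick H5
  Q 197.0.2.117: descend 11000101 ; hops seen [H6] ; pick H6
  add 128.0.0.0/1 -> H3 at depth 1
  del 197.0.0.0/8 (clear depth 8)
  Q 2.0.179.165: descend 00000010 ; hops seen [H5] ; pick H5
  add 197.0.0.0/8 -> H0 at depth 8
  Q 2.5.220.31: descend 00000010 ; hops seen [H5] ; pick H5
  Q 197.7.5.56: descend 11000101 ; hops seen [H3,H0] ; pick H0
  add 197.89.160.0/21 -> H4 at depth 21
  add 2.144.0.0/12 -> H6 at depth 12
  add 197.89.160.0/20 -> H4 at depth 20
  Q 197.89.160.226: descend 110001010101100110100 ; hops seen [H3,H0,H4,H4] ; pick H4
  add 0.0.0.0/0 -> H0 at depth 0
  Q 2.144.2.47: descend 000000101001 ; hops seen [H0,H5,H6] ; pick H6
  add 2.154.81.208/28 -> H3 at depth 28
  add 197.80.0.0/12 -> H3 at depth 12
  add 197.89.0.0/16 -> H0 at depth 16
  add 197.89.167.224/28 -> H6 at depth 28
  add 197.0.0.0/8 -> H5 at depth 8
  add 2.154.80.0/20 -> H4 at depth 20
  add 2.154.81.128/25 -> H1 at depth 25
  Q 2.154.81.209: descend 0000001010011010010100011101 ; hops seen [H0,H5,H6,H4,H1,H3] ; pick H3
  Q 197.89.164.104: descend 1100010101011001101001 ; hops seen [H0,H3,H5,H3,H0,H4,H4] ; pick H4
  add 197.89.167.232/32 -> H2 at depth 32
  add 197.80.0.0/12 -> H6 at depth 12
  del 197.89.160.0/20 (clear depth 20)
  add 197.89.167.128/25 -> H0 at depth 25
  Q 2.154.81.208: descend 0000001010011010010100011101 ; hops seen [H0,H5,H6,H4,H1,H3] ; pick H3
  Q 197.89.167.137: descend 1100010101011001101001111 ; hops seen [H0,H3,H5,H6,H0,H4,H0] ; pick H0
  add 2.144.0.0/12 -> H1 at depth 12
  Q 197.89.167.128: descend 1100010101011001101001111 ; hops seen [H0,H3,H5,H6,H0,H4,H0] ; pick H0
  add 2.154.81.208/28 -> H7 at depth 28
  add 2.144.0.0/12 -> H2 at depth 12
  Q 2.154.81.140: descend 0000001010011010010100011 ; hops seen [H0,H5,H2,H4,H1] ; pick H1
  add 2.144.0.0/12 -> H2 at depth 12
  add 197.0.0.0/8 -> H2 at depth 8
  Q 197.89.0.16: descend 1100010101011001 ; hops seen [H0,H3,H2,H6,H0] ; pick H0

== LOOKUPS ==
["H5","H6","H5","H5","H0","H4","H6","H3","H4","H3","H0","H0","H1","H0"]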